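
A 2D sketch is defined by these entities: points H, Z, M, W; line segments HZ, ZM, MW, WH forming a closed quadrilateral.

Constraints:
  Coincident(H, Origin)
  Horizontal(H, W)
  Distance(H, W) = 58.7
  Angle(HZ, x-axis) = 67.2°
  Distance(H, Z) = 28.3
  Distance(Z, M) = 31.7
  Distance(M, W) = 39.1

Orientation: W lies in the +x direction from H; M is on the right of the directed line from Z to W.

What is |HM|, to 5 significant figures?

20.312

H is at the origin; HW is horizontal with |HW| = 58.7 and W in +x, so W = (58.7, 0). HZ runs at 67.2° with |HZ| = 28.3, so Z = (10.967, 26.089). M is determined by |ZM| = 31.7 and |MW| = 39.1 together: it lies at the intersection of circle(Z, 31.7) and circle(W, 39.1). With |ZW| = 54.398, the foot of the radical line on ZW is 22.383 from Z and the perpendicular offset is √(31.7² − 22.383²) = 22.447. Taking the right-of-ZW solution: M = (19.842, -4.3435).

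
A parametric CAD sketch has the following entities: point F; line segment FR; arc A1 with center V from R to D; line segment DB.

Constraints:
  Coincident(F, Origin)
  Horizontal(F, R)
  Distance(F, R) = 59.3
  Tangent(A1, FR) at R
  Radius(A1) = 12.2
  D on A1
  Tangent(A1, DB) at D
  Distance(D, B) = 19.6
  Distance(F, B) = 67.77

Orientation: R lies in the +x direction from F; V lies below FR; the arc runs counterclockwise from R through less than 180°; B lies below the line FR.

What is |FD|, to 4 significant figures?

51.80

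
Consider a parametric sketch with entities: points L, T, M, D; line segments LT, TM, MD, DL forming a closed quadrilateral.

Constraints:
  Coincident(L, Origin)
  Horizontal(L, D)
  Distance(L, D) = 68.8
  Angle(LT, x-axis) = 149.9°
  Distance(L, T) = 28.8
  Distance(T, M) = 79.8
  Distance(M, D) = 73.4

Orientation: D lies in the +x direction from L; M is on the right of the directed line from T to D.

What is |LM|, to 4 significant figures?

55.84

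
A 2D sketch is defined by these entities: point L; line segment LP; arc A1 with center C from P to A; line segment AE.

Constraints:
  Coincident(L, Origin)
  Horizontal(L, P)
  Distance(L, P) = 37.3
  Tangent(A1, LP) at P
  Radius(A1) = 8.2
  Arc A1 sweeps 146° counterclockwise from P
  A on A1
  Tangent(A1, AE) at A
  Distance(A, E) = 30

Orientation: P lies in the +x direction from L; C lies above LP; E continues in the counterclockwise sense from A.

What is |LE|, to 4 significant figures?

36.04

L is at the origin; LP is horizontal with |LP| = 37.3 and P on the +x side, so P = (37.30, 0.000). The tangent condition forces CP to be normal to LP, so C = P + (0, 8.2) = (37.30, 8.200). On A1, P sits at bearing -90° from C; a 146° counterclockwise sweep puts A at bearing 56°, so A = C + 8.2·(cos 56°, sin 56°) = (41.89, 15.00). A1 meets AE tangentially, so CA is at right angles to AE, so AE runs along (−sin 56°, cos 56°); with |AE| = 30.0, E = (17.01, 31.77). Then |LE| = |E − L| = 36.04.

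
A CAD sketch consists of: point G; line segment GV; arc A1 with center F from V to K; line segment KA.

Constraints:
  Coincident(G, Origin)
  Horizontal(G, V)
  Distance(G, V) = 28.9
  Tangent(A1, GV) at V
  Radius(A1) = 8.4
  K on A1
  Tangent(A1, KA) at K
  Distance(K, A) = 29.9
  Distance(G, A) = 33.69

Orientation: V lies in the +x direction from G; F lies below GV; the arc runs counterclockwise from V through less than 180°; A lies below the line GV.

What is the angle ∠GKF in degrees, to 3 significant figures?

170°

Checks: ∠(FV, VG) = 90.00° ✓; |FV| = 8.400 ✓; |FK| = 8.400 ✓; ∠(FK, KA) = 90.00° ✓; |KA| = 29.90 ✓; |GA| = 33.69 ✓.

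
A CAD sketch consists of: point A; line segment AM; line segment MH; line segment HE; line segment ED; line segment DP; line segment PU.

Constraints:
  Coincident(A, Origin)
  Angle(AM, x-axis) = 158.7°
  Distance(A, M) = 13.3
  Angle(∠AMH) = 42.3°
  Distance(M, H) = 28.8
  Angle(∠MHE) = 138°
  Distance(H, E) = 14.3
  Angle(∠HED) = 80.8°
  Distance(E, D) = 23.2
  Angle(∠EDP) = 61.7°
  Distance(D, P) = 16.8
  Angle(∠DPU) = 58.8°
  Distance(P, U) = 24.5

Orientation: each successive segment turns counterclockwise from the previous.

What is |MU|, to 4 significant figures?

44.29

A is at the origin; AM runs at 158.7° with length 13.3, so M = (-12.39, 4.831). ∠AMH = 42.3° gives MH at -63.60° from the x-axis; with |MH| = 28.8, H = (0.4140, -20.97). ∠MHE = 138.0° gives HE at -21.60° from the x-axis; with |HE| = 14.3, E = (13.71, -26.23). ∠HED = 80.8° gives ED at 77.60° from the x-axis; with |ED| = 23.2, D = (18.69, -3.571). ∠EDP = 61.7° gives DP at -164.1° from the x-axis; with |DP| = 16.8, P = (2.534, -8.173). ∠DPU = 58.8° gives PU at -42.90° from the x-axis; with |PU| = 24.5, U = (20.48, -24.85). Then |MU| = |U − M| = 44.29.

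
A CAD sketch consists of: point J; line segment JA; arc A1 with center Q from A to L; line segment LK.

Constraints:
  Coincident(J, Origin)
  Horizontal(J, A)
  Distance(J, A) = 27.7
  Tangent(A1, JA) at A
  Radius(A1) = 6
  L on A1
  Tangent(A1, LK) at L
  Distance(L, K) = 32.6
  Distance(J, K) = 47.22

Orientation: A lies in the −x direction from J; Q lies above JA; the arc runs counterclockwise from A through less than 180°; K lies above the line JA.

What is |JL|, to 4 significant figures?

22.82

Checks: |QL| = 6.000 ✓; ∠(QL, LK) = 90.00° ✓; |LK| = 32.60 ✓; |JK| = 47.22 ✓.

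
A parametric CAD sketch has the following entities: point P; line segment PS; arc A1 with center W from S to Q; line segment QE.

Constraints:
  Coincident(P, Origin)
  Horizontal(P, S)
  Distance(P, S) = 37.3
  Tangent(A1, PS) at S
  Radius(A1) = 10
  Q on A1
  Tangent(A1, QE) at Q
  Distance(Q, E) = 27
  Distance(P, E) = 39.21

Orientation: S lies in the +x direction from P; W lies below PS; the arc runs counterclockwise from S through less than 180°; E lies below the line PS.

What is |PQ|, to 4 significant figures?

28.62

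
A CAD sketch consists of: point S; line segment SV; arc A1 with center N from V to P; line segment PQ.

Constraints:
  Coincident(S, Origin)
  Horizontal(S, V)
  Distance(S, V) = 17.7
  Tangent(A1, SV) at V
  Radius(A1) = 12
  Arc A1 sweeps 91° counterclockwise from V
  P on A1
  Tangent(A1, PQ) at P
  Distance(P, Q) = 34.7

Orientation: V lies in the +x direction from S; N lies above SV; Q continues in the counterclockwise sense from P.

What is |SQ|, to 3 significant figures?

55.2

S is at the origin; SV is horizontal with |SV| = 17.7 and V on the +x side, so V = (17.7, 0.00). Since A1 is tangent to SV there, NV ⟂ SV, so N = V + (0, 12) = (17.7, 12.0). On A1, V sits at bearing -90° from N; a 91° counterclockwise sweep puts P at bearing 1°, so P = N + 12.0·(cos 1°, sin 1°) = (29.7, 12.2). Tangency of A1 to PQ means the radius NP is perpendicular to PQ, so PQ runs along (−sin 1°, cos 1°); with |PQ| = 34.7, Q = (29.1, 46.9). Then |SQ| = |Q − S| = 55.2.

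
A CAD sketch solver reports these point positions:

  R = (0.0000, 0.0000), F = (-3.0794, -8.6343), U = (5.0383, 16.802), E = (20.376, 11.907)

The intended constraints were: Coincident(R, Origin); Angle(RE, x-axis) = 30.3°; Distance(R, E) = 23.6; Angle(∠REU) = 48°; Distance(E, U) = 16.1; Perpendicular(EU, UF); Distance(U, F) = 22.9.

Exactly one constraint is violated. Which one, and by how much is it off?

Distance(U, F) = 22.9 — off by 3.80.

R = (0.00, 0.00) ✓; RE at 30.30° ✓; |RE| = 23.60 ✓; ∠REU = 48.00° ✓; |EU| = 16.10 ✓; ∠(EU, UF) = 90.00° ✓; |UF| = 26.70 ✗.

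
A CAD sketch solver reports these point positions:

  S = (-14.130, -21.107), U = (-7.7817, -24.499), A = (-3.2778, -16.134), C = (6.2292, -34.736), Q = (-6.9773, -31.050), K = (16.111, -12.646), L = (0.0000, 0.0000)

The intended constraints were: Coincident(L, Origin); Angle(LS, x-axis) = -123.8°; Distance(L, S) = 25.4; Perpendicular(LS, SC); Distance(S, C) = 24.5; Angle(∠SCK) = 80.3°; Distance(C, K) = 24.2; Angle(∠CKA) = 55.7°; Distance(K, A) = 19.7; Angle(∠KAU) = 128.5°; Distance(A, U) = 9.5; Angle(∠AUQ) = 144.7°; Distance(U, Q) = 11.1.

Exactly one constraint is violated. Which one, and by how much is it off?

Distance(U, Q) = 11.1 — off by 4.50.

L = (0.00, 0.00) ✓; LS at -123.8° ✓; |LS| = 25.40 ✓; ∠(LS, SC) = 90.00° ✓; |SC| = 24.50 ✓; ∠SCK = 80.30° ✓; |CK| = 24.20 ✓; ∠CKA = 55.70° ✓; |KA| = 19.70 ✓; ∠KAU = 128.5° ✓; |AU| = 9.500 ✓; ∠AUQ = 144.7° ✓; |UQ| = 6.600 ✗.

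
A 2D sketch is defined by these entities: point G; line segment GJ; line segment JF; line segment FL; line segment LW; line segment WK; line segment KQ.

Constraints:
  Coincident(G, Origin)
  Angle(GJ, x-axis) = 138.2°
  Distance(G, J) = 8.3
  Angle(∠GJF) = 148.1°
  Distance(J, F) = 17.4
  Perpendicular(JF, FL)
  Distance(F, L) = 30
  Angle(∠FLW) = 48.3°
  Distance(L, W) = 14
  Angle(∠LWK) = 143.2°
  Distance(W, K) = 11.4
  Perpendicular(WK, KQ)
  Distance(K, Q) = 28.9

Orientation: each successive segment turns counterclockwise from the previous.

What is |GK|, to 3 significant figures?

12.8

G is at the origin; GJ runs at 138.2° with length 8.3, so J = (-6.19, 5.53). ∠GJF = 148.1° gives JF at 170° from the x-axis; with |JF| = 17.4, F = (-23.3, 8.52). The perpendicularity gives FL at right angles to JF, so FL runs at -99.9°; with |FL| = 30.0, L = (-28.5, -21.0). ∠FLW = 48.3° gives LW at 31.8° from the x-axis; with |LW| = 14.0, W = (-16.6, -13.7). ∠LWK = 143.2° gives WK at 68.6° from the x-axis; with |WK| = 11.4, K = (-12.4, -3.04). Then |GK| = |K − G| = 12.8.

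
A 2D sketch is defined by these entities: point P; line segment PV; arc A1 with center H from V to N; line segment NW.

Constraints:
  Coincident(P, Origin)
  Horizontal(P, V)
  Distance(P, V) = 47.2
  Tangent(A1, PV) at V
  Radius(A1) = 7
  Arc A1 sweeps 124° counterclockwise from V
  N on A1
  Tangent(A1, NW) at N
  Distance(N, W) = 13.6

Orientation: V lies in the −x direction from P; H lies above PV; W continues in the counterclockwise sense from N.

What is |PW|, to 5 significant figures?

53.792

P is at the origin; PV is horizontal with |PV| = 47.2 and V on the −x side, so V = (-47.200, 0.0000). The tangent condition forces HV to be normal to PV, so H = V + (0, 7) = (-47.200, 7.0000). On A1, V sits at bearing -90° from H; a 124° counterclockwise sweep puts N at bearing 34°, so N = H + 7.0·(cos 34°, sin 34°) = (-41.397, 10.914). Tangency of A1 to NW means the radius HN is perpendicular to NW, so NW runs along (−sin 34°, cos 34°); with |NW| = 13.6, W = (-49.002, 22.189). Then |PW| = |W − P| = 53.792.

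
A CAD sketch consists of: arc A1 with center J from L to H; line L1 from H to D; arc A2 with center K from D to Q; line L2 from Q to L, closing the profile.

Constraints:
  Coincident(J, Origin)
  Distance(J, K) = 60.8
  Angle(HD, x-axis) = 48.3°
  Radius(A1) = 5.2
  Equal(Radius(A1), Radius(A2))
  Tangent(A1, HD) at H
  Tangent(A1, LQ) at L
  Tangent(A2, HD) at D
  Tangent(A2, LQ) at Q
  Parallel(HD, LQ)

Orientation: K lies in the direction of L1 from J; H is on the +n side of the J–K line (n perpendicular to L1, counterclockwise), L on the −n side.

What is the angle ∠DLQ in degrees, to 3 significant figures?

9.71°

The slot axis is L1's direction at 48.3°, so u = (cos 48.3°, sin 48.3°) = (0.665, 0.747) and n = (−sin 48.3°, cos 48.3°) = (-0.747, 0.665). J is at the origin and K lies 60.8 along u from J, so K = 60.8·u = (40.4, 45.4). Tangency of A1 to both parallel lines with radius 5.2 puts H and L at J ± 5.2·n: H = (-3.88, 3.46), L = (3.88, -3.46). Equal radii place D and Q the same way about K: D = K + 5.2·n = (36.6, 48.9), Q = K − 5.2·n = (44.3, 41.9). Then cos ∠DLQ = LD·LQ / (|LD||LQ|), giving 9.71°.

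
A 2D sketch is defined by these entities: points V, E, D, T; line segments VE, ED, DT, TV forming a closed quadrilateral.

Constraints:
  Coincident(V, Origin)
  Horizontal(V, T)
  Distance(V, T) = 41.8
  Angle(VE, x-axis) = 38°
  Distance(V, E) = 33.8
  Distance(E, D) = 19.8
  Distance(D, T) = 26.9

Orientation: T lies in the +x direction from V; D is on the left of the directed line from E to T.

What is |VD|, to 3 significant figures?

52.8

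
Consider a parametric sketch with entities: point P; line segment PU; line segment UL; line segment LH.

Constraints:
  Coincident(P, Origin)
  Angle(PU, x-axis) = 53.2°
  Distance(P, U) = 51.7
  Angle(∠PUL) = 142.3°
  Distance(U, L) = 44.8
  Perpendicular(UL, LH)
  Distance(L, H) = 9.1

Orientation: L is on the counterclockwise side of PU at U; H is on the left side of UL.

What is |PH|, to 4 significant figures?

88.61

P is at the origin; PU runs at 53.2° with length 51.7, so U = 51.7·(cos 53.2°, sin 53.2°) = (30.97, 41.40). ∠PUL = 142.3°, so UL runs at 53.2° + (180° − 142.3°) = 90.90° from the x-axis; with |UL| = 44.8, L = U + 44.8·(cos 90.90°, sin 90.90°) = (30.27, 86.19). The perpendicularity gives LH at right angles to UL; with |LH| = 9.1 on the left of UL, H = L + 9.1·(-0.9999, -0.01571) = (21.17, 86.05). Then |PH| = |H − P| = 88.61.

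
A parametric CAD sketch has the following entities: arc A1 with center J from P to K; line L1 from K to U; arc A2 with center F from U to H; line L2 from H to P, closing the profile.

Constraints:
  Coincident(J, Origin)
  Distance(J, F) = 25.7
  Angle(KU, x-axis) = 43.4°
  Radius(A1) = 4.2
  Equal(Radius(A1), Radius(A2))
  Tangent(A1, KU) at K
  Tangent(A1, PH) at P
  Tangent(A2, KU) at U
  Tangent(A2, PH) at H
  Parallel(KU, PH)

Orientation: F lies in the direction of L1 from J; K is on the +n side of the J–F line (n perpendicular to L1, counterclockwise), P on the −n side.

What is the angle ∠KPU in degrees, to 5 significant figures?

71.900°

The slot axis is L1's direction at 43.4°, so u = (cos 43.4°, sin 43.4°) = (0.72657, 0.68709) and n = (−sin 43.4°, cos 43.4°) = (-0.68709, 0.72657). J is at the origin and F lies 25.7 along u from J, so F = 25.7·u = (18.673, 17.658). Tangency of A1 to both parallel lines with radius 4.2 puts K and P at J ± 4.2·n: K = (-2.8858, 3.0516), P = (2.8858, -3.0516). Equal radii place U and H the same way about F: U = F + 4.2·n = (15.787, 20.710), H = F − 4.2·n = (21.559, 14.607). Then cos ∠KPU = PK·PU / (|PK||PU|), giving 71.900°.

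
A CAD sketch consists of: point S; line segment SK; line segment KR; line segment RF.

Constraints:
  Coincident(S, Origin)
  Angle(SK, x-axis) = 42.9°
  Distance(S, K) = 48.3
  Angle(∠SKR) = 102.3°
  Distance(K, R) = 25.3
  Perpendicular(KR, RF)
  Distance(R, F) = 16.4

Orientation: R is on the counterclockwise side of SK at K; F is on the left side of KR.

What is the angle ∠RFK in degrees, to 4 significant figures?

57.05°

∠SKR = 102.3°, so KR runs at 42.9° + (180° − 102.3°) = 120.6° from the x-axis; with |KR| = 25.3, R = K + 25.3·(cos 120.6°, sin 120.6°) = (22.50, 54.66). KR ⟂ RF; with |RF| = 16.4 on the left of KR, F = R + 16.4·(-0.8607, -0.5090) = (8.387, 46.31). Then cos ∠RFK = FR·FK / (|FR||FK|), giving 57.05°.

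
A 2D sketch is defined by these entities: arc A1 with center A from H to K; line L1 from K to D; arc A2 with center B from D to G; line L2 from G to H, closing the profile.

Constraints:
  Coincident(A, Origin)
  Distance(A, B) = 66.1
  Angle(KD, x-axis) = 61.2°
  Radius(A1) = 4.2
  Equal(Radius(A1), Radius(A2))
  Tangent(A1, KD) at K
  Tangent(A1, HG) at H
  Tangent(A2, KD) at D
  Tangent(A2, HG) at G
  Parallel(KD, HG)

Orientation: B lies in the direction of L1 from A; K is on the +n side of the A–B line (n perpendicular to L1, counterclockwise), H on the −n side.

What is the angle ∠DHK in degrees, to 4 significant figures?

82.76°

The slot axis is L1's direction at 61.2°, so u = (cos 61.2°, sin 61.2°) = (0.4818, 0.8763) and n = (−sin 61.2°, cos 61.2°) = (-0.8763, 0.4818). A is at the origin and B lies 66.1 along u from A, so B = 66.1·u = (31.84, 57.92). Tangency of A1 to both parallel lines with radius 4.2 puts K and H at A ± 4.2·n: K = (-3.680, 2.023), H = (3.680, -2.023). Equal radii place D and G the same way about B: D = B + 4.2·n = (28.16, 59.95), G = B − 4.2·n = (35.52, 55.90). Then cos ∠DHK = HD·HK / (|HD||HK|), giving 82.76°.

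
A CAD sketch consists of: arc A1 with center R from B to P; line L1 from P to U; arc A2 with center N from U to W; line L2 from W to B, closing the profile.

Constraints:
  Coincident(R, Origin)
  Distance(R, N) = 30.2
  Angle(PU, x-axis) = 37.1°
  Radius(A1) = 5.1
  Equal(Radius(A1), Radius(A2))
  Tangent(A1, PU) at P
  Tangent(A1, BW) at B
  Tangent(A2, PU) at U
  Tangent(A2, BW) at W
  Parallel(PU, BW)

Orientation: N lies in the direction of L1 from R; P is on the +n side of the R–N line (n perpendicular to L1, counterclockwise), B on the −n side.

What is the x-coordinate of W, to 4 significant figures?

27.16

The slot axis is L1's direction at 37.1°, so u = (cos 37.1°, sin 37.1°) = (0.7976, 0.6032) and n = (−sin 37.1°, cos 37.1°) = (-0.6032, 0.7976). R is at the origin and N lies 30.2 along u from R, so N = 30.2·u = (24.09, 18.22). Tangency of A1 to both parallel lines with radius 5.1 puts P and B at R ± 5.1·n: P = (-3.076, 4.068), B = (3.076, -4.068). Equal radii place U and W the same way about N: U = N + 5.1·n = (21.01, 22.28), W = N − 5.1·n = (27.16, 14.15). So W.x = 27.16.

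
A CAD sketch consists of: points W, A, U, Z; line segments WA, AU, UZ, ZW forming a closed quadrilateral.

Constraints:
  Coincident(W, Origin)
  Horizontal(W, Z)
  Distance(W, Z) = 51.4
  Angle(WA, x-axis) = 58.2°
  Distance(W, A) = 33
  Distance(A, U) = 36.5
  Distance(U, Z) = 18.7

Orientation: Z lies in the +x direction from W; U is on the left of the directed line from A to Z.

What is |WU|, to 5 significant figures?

55.869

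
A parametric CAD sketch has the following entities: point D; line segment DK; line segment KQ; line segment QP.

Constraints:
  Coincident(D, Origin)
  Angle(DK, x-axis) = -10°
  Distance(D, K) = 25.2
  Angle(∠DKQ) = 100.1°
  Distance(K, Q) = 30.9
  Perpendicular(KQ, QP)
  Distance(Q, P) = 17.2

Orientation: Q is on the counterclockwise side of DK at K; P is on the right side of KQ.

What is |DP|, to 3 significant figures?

54.9

∠DKQ = 100.1°, so KQ runs at -10.0° + (180° − 100.1°) = 69.9° from the x-axis; with |KQ| = 30.9, Q = K + 30.9·(cos 69.9°, sin 69.9°) = (35.4, 24.6). KQ is perpendicular to QP; with |QP| = 17.2 on the right of KQ, P = Q + 17.2·(0.939, -0.344) = (51.6, 18.7). Then |DP| = |P − D| = 54.9.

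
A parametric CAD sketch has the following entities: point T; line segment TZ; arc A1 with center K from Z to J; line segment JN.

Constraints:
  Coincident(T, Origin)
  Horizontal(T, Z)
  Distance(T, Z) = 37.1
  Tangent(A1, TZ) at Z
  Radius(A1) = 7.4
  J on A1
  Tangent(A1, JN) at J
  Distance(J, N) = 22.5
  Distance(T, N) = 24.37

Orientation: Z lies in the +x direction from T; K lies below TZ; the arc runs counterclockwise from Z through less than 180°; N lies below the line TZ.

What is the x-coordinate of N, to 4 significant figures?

16.08

Checks: |KJ| = 7.400 ✓; ∠(KJ, JN) = 90.00° ✓; |JN| = 22.50 ✓; |TN| = 24.37 ✓.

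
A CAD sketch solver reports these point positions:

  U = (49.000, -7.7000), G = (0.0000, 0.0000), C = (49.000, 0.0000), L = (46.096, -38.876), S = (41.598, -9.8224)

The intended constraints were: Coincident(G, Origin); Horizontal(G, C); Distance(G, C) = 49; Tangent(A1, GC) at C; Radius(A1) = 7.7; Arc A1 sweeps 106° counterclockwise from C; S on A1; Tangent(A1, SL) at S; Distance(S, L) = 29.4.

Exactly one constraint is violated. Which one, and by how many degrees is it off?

Tangent(A1, SL) at S — off by 7.20°.

G = (0.00, 0.00) ✓; G.y = 0.00, C.y = 0.00 ✓; |GC| = 49.00 ✓; ∠(UC, CG) = 90.00° ✓; |UC| = 7.700 ✓; bearing(U→S) − bearing(U→C) = 106.0° ✓; |US| = 7.700 ✓; ∠(US, SL) = 97.20° ✗; |SL| = 29.40 ✓.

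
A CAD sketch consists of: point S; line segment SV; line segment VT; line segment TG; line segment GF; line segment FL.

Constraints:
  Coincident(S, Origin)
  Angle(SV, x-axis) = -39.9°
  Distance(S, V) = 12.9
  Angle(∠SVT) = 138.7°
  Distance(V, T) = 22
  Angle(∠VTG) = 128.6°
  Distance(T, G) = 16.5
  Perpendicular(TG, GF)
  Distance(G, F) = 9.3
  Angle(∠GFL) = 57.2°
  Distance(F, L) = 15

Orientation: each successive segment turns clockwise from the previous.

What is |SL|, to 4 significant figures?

33.54

TG is perpendicular to GF, so GF runs at 137.4°; with |GF| = 9.3, F = (-4.752, -35.87). ∠GFL = 57.2° gives FL at 14.60° from the x-axis; with |FL| = 15.0, L = (9.764, -32.09). Then |SL| = |L − S| = 33.54.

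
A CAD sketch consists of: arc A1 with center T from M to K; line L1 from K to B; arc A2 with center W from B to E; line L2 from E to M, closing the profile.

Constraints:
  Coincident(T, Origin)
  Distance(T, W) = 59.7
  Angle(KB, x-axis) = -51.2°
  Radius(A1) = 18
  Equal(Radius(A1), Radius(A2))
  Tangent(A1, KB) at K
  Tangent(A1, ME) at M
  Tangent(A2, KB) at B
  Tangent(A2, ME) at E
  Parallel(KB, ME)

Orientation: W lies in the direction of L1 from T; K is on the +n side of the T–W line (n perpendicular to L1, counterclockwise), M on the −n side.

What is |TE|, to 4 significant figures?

62.35

Tangency of A1 to both parallel lines with radius 18.0 puts K and M at T ± 18.0·n: K = (14.03, 11.28), M = (-14.03, -11.28). Equal radii place B and E the same way about W: B = W + 18.0·n = (51.44, -35.25), E = W − 18.0·n = (23.38, -57.81). Then |TE| = |E − T| = 62.35.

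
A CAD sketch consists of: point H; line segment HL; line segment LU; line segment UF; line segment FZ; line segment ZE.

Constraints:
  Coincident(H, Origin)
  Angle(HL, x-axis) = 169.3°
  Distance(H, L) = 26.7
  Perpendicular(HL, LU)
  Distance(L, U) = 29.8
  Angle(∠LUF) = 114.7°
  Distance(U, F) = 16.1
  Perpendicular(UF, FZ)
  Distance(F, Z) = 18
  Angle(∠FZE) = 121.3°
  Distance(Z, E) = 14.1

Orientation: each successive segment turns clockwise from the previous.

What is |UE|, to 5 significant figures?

25.647

UF is perpendicular to FZ, so FZ runs at -76.000°; with |FZ| = 18.0, Z = (-0.72654, 20.669). ∠FZE = 121.3° gives ZE at -134.70° from the x-axis; with |ZE| = 14.1, E = (-10.644, 10.647). Then |UE| = |E − U| = 25.647.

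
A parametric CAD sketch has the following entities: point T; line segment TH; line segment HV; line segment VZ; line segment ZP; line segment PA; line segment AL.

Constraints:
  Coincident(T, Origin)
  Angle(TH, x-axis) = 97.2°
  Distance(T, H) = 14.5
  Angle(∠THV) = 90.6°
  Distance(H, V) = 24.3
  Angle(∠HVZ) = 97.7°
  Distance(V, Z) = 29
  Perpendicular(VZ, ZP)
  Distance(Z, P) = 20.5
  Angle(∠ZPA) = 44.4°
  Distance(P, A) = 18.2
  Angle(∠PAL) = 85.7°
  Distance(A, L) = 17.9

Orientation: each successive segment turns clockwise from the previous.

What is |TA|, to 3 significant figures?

19.4

VZ is perpendicular to ZP, so ZP runs at -164°; with |ZP| = 20.5, P = (10.3, -15.7). ∠ZPA = 44.4° gives PA at 59.9° from the x-axis; with |PA| = 18.2, A = (19.4, 0.00564). Then |TA| = |A − T| = 19.4.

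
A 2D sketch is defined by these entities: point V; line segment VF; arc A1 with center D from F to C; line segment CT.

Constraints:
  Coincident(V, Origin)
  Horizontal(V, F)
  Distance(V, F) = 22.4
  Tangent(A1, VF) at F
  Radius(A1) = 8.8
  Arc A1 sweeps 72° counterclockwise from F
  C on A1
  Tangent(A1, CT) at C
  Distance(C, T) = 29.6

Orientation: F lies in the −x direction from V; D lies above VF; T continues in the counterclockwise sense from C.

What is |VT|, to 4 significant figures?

34.58

On A1, F sits at bearing -90° from D; a 72° counterclockwise sweep puts C at bearing -18°, so C = D + 8.8·(cos -18°, sin -18°) = (-14.03, 6.081). Since A1 is tangent to CT there, DC ⟂ CT, so CT runs along (−sin -18°, cos -18°); with |CT| = 29.6, T = (-4.884, 34.23). Then |VT| = |T − V| = 34.58.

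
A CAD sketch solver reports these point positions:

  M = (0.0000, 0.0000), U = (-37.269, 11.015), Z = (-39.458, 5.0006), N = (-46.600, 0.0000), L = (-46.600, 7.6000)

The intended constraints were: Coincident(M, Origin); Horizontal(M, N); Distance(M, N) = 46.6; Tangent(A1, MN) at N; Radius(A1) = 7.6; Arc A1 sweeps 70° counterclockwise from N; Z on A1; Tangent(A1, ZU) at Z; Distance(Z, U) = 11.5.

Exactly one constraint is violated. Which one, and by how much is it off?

Distance(Z, U) = 11.5 — off by 5.10.

M = (0.00, 0.00) ✓; M.y = 0.00, N.y = 0.00 ✓; |MN| = 46.60 ✓; ∠(LN, NM) = 90.00° ✓; |LN| = 7.600 ✓; bearing(L→Z) − bearing(L→N) = 70.00° ✓; |LZ| = 7.600 ✓; ∠(LZ, ZU) = 90.00° ✓; |ZU| = 6.400 ✗.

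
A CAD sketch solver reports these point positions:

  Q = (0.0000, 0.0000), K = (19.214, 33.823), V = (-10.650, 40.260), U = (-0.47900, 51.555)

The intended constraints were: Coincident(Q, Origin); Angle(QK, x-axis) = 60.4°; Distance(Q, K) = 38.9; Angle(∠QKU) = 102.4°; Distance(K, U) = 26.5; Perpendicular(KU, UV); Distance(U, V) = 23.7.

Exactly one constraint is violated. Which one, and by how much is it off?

Distance(U, V) = 23.7 — off by 8.50.

Q = (0.00, 0.00) ✓; QK at 60.40° ✓; |QK| = 38.90 ✓; ∠QKU = 102.4° ✓; |KU| = 26.50 ✓; ∠(KU, UV) = 90.00° ✓; |UV| = 15.20 ✗.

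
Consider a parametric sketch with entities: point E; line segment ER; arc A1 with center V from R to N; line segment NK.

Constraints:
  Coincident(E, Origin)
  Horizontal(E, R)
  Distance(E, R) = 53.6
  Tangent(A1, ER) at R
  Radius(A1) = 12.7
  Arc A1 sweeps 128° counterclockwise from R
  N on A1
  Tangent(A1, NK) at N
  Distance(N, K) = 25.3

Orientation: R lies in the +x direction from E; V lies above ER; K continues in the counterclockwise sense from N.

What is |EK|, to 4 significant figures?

62.80

On A1, R sits at bearing -90° from V; a 128° counterclockwise sweep puts N at bearing 38°, so N = V + 12.7·(cos 38°, sin 38°) = (63.61, 20.52). A1 meets NK tangentially, so VN is at right angles to NK, so NK runs along (−sin 38°, cos 38°); with |NK| = 25.3, K = (48.03, 40.46). Then |EK| = |K − E| = 62.80.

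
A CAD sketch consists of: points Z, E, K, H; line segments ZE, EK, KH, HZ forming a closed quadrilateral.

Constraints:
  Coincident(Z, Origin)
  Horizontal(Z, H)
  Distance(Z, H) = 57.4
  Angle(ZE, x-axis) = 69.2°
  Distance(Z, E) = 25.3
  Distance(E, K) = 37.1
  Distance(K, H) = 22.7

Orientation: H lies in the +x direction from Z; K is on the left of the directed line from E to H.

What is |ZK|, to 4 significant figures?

49.85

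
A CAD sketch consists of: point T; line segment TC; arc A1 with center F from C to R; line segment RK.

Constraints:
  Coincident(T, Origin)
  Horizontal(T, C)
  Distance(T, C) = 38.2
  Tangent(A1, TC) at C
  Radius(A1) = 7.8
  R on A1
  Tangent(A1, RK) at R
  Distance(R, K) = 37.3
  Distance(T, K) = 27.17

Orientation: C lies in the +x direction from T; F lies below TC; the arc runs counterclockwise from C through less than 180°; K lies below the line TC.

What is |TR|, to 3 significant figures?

33.1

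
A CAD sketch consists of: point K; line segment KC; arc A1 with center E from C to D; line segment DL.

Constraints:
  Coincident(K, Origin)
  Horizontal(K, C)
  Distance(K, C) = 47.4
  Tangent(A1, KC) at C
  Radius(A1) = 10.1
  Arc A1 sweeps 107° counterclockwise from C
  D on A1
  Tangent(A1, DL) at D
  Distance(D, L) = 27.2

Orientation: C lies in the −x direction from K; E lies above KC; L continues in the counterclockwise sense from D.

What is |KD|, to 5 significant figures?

39.935

K is at the origin; K and C share the same y with |KC| = 47.4 and C on the −x side, so C = (-47.400, 0.0000). The tangent condition forces EC to be normal to KC, so E = C + (0, 10.1) = (-47.400, 10.100). On A1, C sits at bearing -90° from E; a 107° counterclockwise sweep puts D at bearing 17°, so D = E + 10.1·(cos 17°, sin 17°) = (-37.741, 13.053). Then |KD| = |D − K| = 39.935.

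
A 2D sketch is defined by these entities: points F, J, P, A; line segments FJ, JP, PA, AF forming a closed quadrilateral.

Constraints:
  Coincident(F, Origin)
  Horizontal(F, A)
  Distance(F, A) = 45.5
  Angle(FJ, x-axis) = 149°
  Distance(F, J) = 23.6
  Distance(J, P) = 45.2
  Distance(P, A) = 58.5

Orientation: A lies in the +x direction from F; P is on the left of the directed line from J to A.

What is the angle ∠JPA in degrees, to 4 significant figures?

79.13°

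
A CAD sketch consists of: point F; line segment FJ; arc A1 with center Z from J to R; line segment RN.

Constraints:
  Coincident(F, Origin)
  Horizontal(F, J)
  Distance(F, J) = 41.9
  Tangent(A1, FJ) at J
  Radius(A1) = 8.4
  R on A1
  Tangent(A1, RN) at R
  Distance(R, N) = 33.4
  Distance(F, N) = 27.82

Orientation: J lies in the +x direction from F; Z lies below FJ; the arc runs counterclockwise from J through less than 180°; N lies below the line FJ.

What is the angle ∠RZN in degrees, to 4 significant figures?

75.88°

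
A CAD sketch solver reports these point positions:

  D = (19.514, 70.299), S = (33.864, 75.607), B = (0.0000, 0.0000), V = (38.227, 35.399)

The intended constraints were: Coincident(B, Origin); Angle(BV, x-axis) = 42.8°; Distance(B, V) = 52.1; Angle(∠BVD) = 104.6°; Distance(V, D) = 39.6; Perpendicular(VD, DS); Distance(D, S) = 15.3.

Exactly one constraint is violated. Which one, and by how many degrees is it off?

Perpendicular(VD, DS) — off by 7.90°.

B = (0.00, 0.00) ✓; BV at 42.80° ✓; |BV| = 52.10 ✓; ∠BVD = 104.6° ✓; |VD| = 39.60 ✓; ∠(VD, DS) = 97.90° ✗; |DS| = 15.30 ✓.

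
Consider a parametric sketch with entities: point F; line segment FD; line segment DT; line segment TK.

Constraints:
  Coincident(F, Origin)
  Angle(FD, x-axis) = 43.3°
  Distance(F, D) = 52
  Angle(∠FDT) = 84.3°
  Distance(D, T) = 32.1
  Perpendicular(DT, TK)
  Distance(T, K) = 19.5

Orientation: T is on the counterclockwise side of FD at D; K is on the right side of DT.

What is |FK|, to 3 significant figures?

76.2

F is at the origin; FD runs at 43.3° with length 52.0, so D = 52.0·(cos 43.3°, sin 43.3°) = (37.8, 35.7). ∠FDT = 84.3°, so DT runs at 43.3° + (180° − 84.3°) = 139° from the x-axis; with |DT| = 32.1, T = D + 32.1·(cos 139°, sin 139°) = (13.6, 56.7). DT is perpendicular to TK; with |TK| = 19.5 on the right of DT, K = T + 19.5·(0.656, 0.755) = (26.4, 71.4). Then |FK| = |K − F| = 76.2.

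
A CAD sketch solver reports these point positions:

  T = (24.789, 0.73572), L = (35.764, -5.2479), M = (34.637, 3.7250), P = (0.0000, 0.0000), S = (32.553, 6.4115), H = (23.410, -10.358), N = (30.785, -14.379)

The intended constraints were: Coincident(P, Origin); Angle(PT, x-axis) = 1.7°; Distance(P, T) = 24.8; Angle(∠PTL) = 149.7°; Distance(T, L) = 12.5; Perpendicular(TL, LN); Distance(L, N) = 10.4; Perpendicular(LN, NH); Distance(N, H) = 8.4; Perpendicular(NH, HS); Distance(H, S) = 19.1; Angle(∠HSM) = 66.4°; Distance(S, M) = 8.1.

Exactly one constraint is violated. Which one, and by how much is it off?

Distance(S, M) = 8.1 — off by 4.70.

P = (0.00, 0.00) ✓; PT at 1.700° ✓; |PT| = 24.80 ✓; ∠PTL = 149.7° ✓; |TL| = 12.50 ✓; ∠(TL, LN) = 90.00° ✓; |LN| = 10.40 ✓; ∠(LN, NH) = 90.00° ✓; |NH| = 8.400 ✓; ∠(NH, HS) = 90.00° ✓; |HS| = 19.10 ✓; ∠HSM = 66.40° ✓; |SM| = 3.400 ✗.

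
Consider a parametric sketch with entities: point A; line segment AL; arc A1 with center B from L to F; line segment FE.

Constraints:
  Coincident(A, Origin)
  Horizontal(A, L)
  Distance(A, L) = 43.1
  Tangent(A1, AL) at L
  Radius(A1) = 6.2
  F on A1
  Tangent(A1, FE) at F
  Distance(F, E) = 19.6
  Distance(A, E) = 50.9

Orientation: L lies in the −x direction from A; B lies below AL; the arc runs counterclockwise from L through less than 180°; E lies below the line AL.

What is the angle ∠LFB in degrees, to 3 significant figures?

36.5°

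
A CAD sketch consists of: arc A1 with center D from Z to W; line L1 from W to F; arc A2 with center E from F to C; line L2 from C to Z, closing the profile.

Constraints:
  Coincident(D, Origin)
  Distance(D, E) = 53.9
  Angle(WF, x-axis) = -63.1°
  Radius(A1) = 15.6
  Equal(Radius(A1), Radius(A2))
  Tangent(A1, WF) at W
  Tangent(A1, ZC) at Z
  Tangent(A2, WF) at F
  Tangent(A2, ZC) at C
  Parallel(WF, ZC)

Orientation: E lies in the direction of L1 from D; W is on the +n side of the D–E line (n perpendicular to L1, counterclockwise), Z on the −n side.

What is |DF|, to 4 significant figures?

56.11

The slot axis is L1's direction at -63.1°, so u = (cos -63.1°, sin -63.1°) = (0.4524, -0.8918) and n = (−sin -63.1°, cos -63.1°) = (0.8918, 0.4524). D is at the origin and E lies 53.9 along u from D, so E = 53.9·u = (24.39, -48.07). Tangency of A1 to both parallel lines with radius 15.6 puts W and Z at D ± 15.6·n: W = (13.91, 7.058), Z = (-13.91, -7.058). Equal radii place F and C the same way about E: F = E + 15.6·n = (38.30, -41.01), C = E − 15.6·n = (10.47, -55.13). Then |DF| = |F − D| = 56.11.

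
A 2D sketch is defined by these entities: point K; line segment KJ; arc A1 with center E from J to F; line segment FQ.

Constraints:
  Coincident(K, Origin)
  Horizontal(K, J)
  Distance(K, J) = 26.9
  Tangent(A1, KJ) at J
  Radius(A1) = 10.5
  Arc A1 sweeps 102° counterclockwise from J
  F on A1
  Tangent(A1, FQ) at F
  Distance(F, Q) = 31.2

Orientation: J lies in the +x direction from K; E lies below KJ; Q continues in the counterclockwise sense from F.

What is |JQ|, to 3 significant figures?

43.4

K is at the origin; KJ is horizontal with |KJ| = 26.9 and J on the +x side, so J = (26.9, 0.00). Since A1 is tangent to KJ there, EJ ⟂ KJ, so E = J + (0, -10.5) = (26.9, -10.5). On A1, J sits at bearing 90° from E; a 102° counterclockwise sweep puts F at bearing 192°, so F = E + 10.5·(cos 192°, sin 192°) = (16.6, -12.7). Since A1 is tangent to FQ there, EF ⟂ FQ, so FQ runs along (−sin 192°, cos 192°); with |FQ| = 31.2, Q = (23.1, -43.2). Then |JQ| = |Q − J| = 43.4.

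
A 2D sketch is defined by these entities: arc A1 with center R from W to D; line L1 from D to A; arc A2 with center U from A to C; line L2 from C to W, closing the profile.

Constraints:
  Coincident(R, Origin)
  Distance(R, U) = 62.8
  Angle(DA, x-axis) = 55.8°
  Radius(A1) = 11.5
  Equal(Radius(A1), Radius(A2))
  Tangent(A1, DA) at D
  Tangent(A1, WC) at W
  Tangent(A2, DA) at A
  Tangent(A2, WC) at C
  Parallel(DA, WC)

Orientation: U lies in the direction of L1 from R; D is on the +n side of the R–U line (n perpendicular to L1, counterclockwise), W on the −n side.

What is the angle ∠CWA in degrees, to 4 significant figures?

20.11°

The slot axis is L1's direction at 55.8°, so u = (cos 55.8°, sin 55.8°) = (0.5621, 0.8271) and n = (−sin 55.8°, cos 55.8°) = (-0.8271, 0.5621). R is at the origin and U lies 62.8 along u from R, so U = 62.8·u = (35.30, 51.94). Tangency of A1 to both parallel lines with radius 11.5 puts D and W at R ± 11.5·n: D = (-9.511, 6.464), W = (9.511, -6.464). Equal radii place A and C the same way about U: A = U + 11.5·n = (25.79, 58.40), C = U − 11.5·n = (44.81, 45.48). Then cos ∠CWA = WC·WA / (|WC||WA|), giving 20.11°.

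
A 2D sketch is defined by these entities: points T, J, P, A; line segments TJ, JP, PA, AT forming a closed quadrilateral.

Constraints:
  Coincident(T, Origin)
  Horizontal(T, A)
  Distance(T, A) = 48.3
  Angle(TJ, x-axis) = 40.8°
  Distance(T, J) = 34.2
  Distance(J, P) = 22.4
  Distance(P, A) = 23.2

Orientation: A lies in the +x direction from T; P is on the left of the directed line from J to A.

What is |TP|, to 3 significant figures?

53.6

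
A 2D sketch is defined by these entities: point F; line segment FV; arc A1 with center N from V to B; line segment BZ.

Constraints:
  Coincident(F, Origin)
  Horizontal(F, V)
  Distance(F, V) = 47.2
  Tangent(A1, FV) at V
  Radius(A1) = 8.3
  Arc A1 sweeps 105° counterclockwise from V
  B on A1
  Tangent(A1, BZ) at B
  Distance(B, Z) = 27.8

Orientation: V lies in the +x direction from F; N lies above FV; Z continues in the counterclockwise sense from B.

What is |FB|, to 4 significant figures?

56.20

F is at the origin; F and V share the same y with |FV| = 47.2 and V on the +x side, so V = (47.20, 0.000). A1 meets FV tangentially, so NV is at right angles to FV, so N = V + (0, 8.3) = (47.20, 8.300). On A1, V sits at bearing -90° from N; a 105° counterclockwise sweep puts B at bearing 15°, so B = N + 8.3·(cos 15°, sin 15°) = (55.22, 10.45). Then |FB| = |B − F| = 56.20.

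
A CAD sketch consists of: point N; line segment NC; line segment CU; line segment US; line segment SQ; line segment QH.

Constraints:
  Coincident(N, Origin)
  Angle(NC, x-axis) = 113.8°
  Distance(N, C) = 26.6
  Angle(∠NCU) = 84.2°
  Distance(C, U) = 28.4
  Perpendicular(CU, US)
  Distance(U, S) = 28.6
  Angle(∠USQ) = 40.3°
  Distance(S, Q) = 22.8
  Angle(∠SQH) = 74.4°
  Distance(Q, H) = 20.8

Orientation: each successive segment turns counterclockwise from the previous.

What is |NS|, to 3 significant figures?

25.8

N is at the origin; NC runs at 113.8° with length 26.6, so C = (-10.7, 24.3). ∠NCU = 84.2° gives CU at -150° from the x-axis; with |CU| = 28.4, U = (-35.4, 10.3). CU is perpendicular to US, so US runs at -60.4°; with |US| = 28.6, S = (-21.3, -14.6). Then |NS| = |S − N| = 25.8.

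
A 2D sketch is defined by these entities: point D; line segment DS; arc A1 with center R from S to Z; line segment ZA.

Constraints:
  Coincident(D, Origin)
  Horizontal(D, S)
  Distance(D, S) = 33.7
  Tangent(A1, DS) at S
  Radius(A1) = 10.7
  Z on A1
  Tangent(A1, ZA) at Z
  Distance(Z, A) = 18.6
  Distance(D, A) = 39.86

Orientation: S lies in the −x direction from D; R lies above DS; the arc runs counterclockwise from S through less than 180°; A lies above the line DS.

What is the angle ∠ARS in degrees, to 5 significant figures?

157.78°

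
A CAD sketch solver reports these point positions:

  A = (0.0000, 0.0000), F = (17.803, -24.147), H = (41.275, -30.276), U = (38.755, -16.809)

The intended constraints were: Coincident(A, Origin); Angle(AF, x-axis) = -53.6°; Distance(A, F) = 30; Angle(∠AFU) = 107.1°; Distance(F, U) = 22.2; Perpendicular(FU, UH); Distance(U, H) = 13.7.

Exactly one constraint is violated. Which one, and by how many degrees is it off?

Perpendicular(FU, UH) — off by 8.70°.

A = (0.00, 0.00) ✓; AF at -53.60° ✓; |AF| = 30.00 ✓; ∠AFU = 107.1° ✓; |FU| = 22.20 ✓; ∠(FU, UH) = 98.70° ✗; |UH| = 13.70 ✓.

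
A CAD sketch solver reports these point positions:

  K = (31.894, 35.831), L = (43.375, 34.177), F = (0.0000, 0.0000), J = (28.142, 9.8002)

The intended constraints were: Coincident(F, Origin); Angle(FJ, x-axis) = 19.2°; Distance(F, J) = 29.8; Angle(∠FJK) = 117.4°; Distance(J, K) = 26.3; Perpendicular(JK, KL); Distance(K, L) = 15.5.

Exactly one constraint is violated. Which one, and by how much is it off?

Distance(K, L) = 15.5 — off by 3.90.

F = (0.00, 0.00) ✓; FJ at 19.20° ✓; |FJ| = 29.80 ✓; ∠FJK = 117.4° ✓; |JK| = 26.30 ✓; ∠(JK, KL) = 90.00° ✓; |KL| = 11.60 ✗.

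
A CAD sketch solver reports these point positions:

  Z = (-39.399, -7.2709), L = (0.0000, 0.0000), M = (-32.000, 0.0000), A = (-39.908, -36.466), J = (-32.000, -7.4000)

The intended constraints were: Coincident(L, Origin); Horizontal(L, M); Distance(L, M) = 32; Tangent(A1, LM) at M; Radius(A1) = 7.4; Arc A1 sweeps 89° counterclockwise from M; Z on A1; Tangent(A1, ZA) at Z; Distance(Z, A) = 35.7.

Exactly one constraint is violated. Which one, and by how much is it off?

Distance(Z, A) = 35.7 — off by 6.50.

L = (0.00, 0.00) ✓; L.y = 0.00, M.y = 0.00 ✓; |LM| = 32.00 ✓; ∠(JM, ML) = 90.00° ✓; |JM| = 7.400 ✓; bearing(J→Z) − bearing(J→M) = 89.00° ✓; |JZ| = 7.400 ✓; ∠(JZ, ZA) = 90.00° ✓; |ZA| = 29.20 ✗.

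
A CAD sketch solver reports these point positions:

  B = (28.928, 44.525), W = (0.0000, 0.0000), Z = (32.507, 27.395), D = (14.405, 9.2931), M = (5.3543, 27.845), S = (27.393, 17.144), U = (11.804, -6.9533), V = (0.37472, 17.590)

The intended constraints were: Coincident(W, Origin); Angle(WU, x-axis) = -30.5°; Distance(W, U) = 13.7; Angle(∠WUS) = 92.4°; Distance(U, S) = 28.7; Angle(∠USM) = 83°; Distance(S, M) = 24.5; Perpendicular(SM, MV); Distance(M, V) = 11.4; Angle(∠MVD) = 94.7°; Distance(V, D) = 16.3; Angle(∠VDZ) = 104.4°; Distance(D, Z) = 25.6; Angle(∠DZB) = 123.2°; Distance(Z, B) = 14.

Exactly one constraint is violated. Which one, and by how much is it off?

Distance(Z, B) = 14 — off by 3.50.

W = (0.00, 0.00) ✓; WU at -30.50° ✓; |WU| = 13.70 ✓; ∠WUS = 92.40° ✓; |US| = 28.70 ✓; ∠USM = 83.00° ✓; |SM| = 24.50 ✓; ∠(SM, MV) = 90.00° ✓; |MV| = 11.40 ✓; ∠MVD = 94.70° ✓; |VD| = 16.30 ✓; ∠VDZ = 104.4° ✓; |DZ| = 25.60 ✓; ∠DZB = 123.2° ✓; |ZB| = 17.50 ✗.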